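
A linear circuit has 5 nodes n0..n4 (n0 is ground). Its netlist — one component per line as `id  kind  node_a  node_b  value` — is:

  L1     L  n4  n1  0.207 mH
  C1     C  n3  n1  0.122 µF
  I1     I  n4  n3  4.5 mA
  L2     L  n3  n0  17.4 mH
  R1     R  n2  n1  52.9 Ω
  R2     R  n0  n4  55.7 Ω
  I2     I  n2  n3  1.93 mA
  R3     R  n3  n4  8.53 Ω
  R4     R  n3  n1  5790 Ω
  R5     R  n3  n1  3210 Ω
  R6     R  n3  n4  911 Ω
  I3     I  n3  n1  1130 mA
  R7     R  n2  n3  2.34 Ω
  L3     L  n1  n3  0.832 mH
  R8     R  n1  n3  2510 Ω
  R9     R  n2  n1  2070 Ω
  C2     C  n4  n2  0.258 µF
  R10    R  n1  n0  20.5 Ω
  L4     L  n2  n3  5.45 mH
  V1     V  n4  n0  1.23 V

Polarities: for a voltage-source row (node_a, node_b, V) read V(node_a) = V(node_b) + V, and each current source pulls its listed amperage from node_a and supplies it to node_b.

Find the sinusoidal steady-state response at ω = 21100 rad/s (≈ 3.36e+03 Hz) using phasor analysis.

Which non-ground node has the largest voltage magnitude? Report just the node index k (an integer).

MNA unknowns: 4 node voltages V₁..V_4 plus 1 source current (V1)
L1: Y=0.000-0.2290j on G[4,1]
C1: Y=0.000+0.002574j on G[3,1]
I1: z[4]−=0.0045, z[3]+=0.0045
L2: Y=0.000-0.002724j on G[3,0]
R1: Y=0.01890+0.000j on G[2,1]
R2: Y=0.01795+0.000j on G[0,4]
I2: z[2]−=0.00193, z[3]+=0.00193
R3: Y=0.1172+0.000j on G[3,4]
R4: Y=0.0001727+0.000j on G[3,1]
R5: Y=0.0003115+0.000j on G[3,1]
R6: Y=0.001098+0.000j on G[3,4]
I3: z[3]−=1.13, z[1]+=1.13
R7: Y=0.4274+0.000j on G[2,3]
L3: Y=0.000-0.05696j on G[1,3]
R8: Y=0.0003984+0.000j on G[1,3]
R9: Y=0.0004831+0.000j on G[2,1]
C2: Y=0.000+0.005444j on G[4,2]
R10: Y=0.04878+0.000j on G[1,0]
L4: Y=0.000-0.008696j on G[2,3]
V1: row V4−V0=1.23, i_V1 at 4,0
solve → V1=0.8771+3.083j, V2=-4.855-1.501j, V3=-5.086-1.791j, V4=1.230+0.000j
aux → i_V1=-0.05999-0.1642j

3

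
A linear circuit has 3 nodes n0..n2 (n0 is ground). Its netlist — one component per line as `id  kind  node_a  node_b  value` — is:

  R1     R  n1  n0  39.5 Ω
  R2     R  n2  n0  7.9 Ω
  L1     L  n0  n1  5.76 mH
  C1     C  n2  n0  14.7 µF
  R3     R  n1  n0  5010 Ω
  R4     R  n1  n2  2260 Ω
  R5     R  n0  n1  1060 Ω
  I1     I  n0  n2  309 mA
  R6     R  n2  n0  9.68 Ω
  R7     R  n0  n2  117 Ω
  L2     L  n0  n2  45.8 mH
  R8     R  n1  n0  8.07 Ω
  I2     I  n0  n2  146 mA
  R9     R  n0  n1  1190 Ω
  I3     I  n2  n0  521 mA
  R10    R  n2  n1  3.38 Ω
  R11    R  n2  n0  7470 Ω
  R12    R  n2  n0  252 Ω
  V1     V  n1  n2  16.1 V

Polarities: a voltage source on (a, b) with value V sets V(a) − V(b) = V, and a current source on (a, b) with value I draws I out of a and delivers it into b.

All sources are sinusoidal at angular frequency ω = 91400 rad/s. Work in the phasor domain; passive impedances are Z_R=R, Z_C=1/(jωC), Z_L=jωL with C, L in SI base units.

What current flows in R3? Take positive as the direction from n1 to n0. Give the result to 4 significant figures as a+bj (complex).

MNA unknowns: 2 node voltages V₁..V_2 plus 1 source current (V1)
R1: Y=0.02532+0.000j on G[1,0]
R2: Y=0.1266+0.000j on G[2,0]
L1: Y=0.000-0.001899j on G[0,1]
C1: Y=0.000+1.344j on G[2,0]
R3: Y=0.0001996+0.000j on G[1,0]
R4: Y=0.0004425+0.000j on G[1,2]
R5: Y=0.0009434+0.000j on G[0,1]
I1: z[0]−=0.309, z[2]+=0.309
R6: Y=0.1033+0.000j on G[2,0]
R7: Y=0.008547+0.000j on G[0,2]
L2: Y=0.000-0.0002389j on G[0,2]
R8: Y=0.1239+0.000j on G[1,0]
I2: z[0]−=0.146, z[2]+=0.146
R9: Y=0.0008403+0.000j on G[0,1]
I3: z[2]−=0.521, z[0]+=0.521
R10: Y=0.2959+0.000j on G[2,1]
R11: Y=0.0001339+0.000j on G[2,0]
R12: Y=0.003968+0.000j on G[2,0]
V1: row V1−V2=16.1, i_V1 at 1,2
solve → V1=15.62+1.722j, V2=-0.4828+1.722j
aux → i_V1=-7.135-0.2308j

0.003117+0.0003438j A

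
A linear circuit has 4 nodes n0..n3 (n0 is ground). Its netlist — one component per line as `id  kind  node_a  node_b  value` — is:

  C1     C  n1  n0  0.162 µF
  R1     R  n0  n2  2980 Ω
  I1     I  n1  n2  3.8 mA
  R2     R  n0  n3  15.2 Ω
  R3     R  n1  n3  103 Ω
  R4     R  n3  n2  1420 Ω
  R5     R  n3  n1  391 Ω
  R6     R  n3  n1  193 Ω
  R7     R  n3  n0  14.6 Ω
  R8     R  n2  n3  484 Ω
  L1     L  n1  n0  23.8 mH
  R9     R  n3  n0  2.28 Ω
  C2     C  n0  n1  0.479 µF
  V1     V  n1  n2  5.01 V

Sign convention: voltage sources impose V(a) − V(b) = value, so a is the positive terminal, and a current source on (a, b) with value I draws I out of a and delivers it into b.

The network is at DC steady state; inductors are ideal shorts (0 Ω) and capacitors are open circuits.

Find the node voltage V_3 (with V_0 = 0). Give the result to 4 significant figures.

Element admittances at DC:
  Y(C1) = 0.000 S between n1,n0
  Y(R1) = 0.0003356 S between n0,n2
  I1: injects 0.0038 A into n2 (from n1)
  Y(R2) = 0.06579 S between n0,n3
  Y(R3) = 0.009709 S between n1,n3
  Y(R4) = 0.0007042 S between n3,n2
  Y(R5) = 0.002558 S between n3,n1
  Y(R6) = 0.005181 S between n3,n1
  Y(R7) = 0.06849 S between n3,n0
  Y(R8) = 0.002066 S between n2,n3
  L1: short n1↔n0 (DC inductor)
  Y(R9) = 0.4386 S between n3,n0
  Y(C2) = 0.000 S between n0,n1
  V1: constraint V(n1)−V(n2) = 5.01
Assemble and solve the 5×5 MNA system:
  V(n1)=0.000  V(n2)=-5.010  V(n3)=-0.02340
  i(L1)=0.01509  i(V1)=-0.01930

-0.02340 V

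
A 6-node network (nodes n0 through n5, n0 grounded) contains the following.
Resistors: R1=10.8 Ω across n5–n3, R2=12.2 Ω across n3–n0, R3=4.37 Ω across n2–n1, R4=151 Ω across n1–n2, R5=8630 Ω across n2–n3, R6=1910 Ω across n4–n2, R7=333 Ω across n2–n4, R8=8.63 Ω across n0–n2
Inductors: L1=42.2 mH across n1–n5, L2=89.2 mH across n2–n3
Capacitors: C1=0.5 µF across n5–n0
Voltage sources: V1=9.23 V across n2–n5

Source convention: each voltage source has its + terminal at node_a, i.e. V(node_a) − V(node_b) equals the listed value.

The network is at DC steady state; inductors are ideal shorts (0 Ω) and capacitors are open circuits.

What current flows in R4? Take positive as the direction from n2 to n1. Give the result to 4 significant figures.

0.06113 A

Apply KCL at each of the 5 non-ground nodes and solve the resulting linear system.
Node n1: branches {L1, R3, R4} → V_1 = -9.230
Node n2: branches {L2, R3, R4, R5, R6, R7, R8, V1} → V_2 = 0.000
Node n3: branches {R1, L2, R2, R5} → V_3 = 0.000
Node n4: branches {R6, R7} → V_4 = 0.000
Node n5: branches {R1, L1, C1, V1} → V_5 = -9.230
Source currents: i(L1)=2.173, i(L2)=0.8546, i(V1)=-3.028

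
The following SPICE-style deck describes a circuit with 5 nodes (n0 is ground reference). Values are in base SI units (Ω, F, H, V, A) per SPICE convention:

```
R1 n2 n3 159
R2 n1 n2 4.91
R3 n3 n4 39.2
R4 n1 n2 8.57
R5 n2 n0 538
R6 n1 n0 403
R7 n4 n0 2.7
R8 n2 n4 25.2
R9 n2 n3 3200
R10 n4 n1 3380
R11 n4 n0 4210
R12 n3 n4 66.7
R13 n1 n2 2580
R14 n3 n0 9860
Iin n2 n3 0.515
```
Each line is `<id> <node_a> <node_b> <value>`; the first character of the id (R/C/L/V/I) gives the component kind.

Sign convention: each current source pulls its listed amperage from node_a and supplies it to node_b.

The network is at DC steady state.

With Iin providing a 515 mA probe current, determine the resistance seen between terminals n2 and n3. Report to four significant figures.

MNA unknowns: 4 node voltages V₁..V_4
R1: Y=0.006289 on G[2,3]
R2: Y=0.2037 on G[1,2]
R3: Y=0.02551 on G[3,4]
R4: Y=0.1167 on G[1,2]
R5: Y=0.001859 on G[2,0]
R6: Y=0.002481 on G[1,0]
R7: Y=0.3704 on G[4,0]
R8: Y=0.03968 on G[2,4]
R9: Y=0.0003125 on G[2,3]
R10: Y=0.0002959 on G[4,1]
R11: Y=0.0002375 on G[4,0]
R12: Y=0.01499 on G[3,4]
R13: Y=0.0003876 on G[1,2]
R14: Y=0.0001014 on G[3,0]
Iin: z[2]−=0.515, z[3]+=0.515
solve → V1=-8.698, V2=-8.773, V3=9.768, V4=0.09957

R_eq = 36.00 Ω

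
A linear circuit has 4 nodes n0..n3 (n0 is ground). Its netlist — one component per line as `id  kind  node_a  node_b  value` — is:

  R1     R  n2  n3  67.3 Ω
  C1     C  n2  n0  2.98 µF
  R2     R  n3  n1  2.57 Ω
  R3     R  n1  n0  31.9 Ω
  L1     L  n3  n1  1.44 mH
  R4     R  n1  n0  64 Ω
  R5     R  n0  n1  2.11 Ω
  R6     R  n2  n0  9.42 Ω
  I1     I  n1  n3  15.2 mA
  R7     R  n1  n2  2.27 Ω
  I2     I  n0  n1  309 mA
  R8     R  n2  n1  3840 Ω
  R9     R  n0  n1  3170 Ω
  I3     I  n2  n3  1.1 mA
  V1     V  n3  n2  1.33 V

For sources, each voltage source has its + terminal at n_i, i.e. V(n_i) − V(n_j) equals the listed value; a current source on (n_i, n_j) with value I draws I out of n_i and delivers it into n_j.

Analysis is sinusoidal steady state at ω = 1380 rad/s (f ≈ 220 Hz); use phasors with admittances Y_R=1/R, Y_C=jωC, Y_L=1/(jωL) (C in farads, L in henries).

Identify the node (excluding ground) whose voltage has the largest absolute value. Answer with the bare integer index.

3

Element admittances at ω=1380 rad/s:
  Y(R1) = 0.01486+0.000j S between n2,n3
  Y(C1) = 0.000+0.004112j S between n2,n0
  Y(R2) = 0.3891+0.000j S between n3,n1
  Y(R3) = 0.03135+0.000j S between n1,n0
  Y(L1) = 0.000-0.5032j S between n3,n1
  Y(R4) = 0.01562+0.000j S between n1,n0
  Y(R5) = 0.4739+0.000j S between n0,n1
  Y(R6) = 0.1062+0.000j S between n2,n0
  I1: injects 0.0152 A into n3 (from n1)
  Y(R7) = 0.4405+0.000j S between n1,n2
  I2: injects 0.309 A into n1 (from n0)
  Y(R8) = 0.0002604+0.000j S between n2,n1
  Y(R9) = 0.0003155+0.000j S between n0,n1
  I3: injects 0.0011 A into n3 (from n2)
  V1: constraint V(n3)−V(n2) = 1.33
Assemble and solve the 4×4 MNA system:
  V(n1)=0.6247-0.05095j  V(n2)=-0.1466+0.2558j  V(n3)=1.183+0.2558j
  i(V1)=-0.3752+0.1618j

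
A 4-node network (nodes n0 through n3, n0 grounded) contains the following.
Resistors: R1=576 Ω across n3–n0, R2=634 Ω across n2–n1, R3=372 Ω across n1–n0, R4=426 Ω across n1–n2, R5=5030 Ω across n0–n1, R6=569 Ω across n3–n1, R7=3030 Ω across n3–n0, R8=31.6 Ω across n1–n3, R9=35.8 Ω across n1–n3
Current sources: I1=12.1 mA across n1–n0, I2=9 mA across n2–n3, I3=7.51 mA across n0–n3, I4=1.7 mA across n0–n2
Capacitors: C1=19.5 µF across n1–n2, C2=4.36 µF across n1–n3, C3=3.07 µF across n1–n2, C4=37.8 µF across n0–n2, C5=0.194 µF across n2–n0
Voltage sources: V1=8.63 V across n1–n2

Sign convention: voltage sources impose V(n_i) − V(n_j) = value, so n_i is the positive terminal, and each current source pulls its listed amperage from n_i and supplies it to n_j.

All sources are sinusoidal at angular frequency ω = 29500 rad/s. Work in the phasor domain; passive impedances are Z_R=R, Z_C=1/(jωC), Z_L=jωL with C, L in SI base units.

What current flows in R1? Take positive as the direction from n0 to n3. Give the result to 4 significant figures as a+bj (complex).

MNA unknowns: 3 node voltages V₁..V_3 plus 1 source current (V1)
R1: Y=0.001736+0.000j on G[3,0]
R2: Y=0.001577+0.000j on G[2,1]
I1: z[1]−=0.0121, z[0]+=0.0121
C1: Y=0.000+0.5753j on G[1,2]
R3: Y=0.002688+0.000j on G[1,0]
R4: Y=0.002347+0.000j on G[1,2]
R5: Y=0.0001988+0.000j on G[0,1]
I2: z[2]−=0.009, z[3]+=0.009
C2: Y=0.000+0.1286j on G[1,3]
R6: Y=0.001757+0.000j on G[3,1]
R7: Y=0.0003300+0.000j on G[3,0]
R8: Y=0.03165+0.000j on G[1,3]
I3: z[0]−=0.00751, z[3]+=0.00751
C3: Y=0.000+0.09056j on G[1,2]
C4: Y=0.000+1.115j on G[0,2]
R9: Y=0.02793+0.000j on G[1,3]
I4: z[0]−=0.0017, z[2]+=0.0017
C5: Y=0.000+0.005723j on G[2,0]
V1: row V1−V2=8.63, i_V1 at 1,2
solve → V1=8.630+0.04071j, V2=-0.0001946+0.04071j, V3=8.625+0.04871j
aux → i_V1=-0.07220-5.746j

-0.01497-8.456e-05j A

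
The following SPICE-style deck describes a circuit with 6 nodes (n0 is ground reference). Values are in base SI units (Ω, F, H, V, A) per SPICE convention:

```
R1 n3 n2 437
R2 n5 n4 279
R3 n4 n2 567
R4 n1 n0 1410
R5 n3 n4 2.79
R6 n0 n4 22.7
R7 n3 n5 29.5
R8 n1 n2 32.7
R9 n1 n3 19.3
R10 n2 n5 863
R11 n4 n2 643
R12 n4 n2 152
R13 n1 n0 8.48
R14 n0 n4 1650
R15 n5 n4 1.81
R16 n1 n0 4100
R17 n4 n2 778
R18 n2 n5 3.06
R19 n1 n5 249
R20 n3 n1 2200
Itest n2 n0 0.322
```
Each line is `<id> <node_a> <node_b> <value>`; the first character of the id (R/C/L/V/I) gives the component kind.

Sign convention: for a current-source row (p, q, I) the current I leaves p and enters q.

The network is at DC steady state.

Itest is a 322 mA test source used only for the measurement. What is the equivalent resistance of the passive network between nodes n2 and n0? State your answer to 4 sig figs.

Element admittances at DC:
  Y(R1) = 0.002288 S between n3,n2
  Y(R2) = 0.003584 S between n5,n4
  Y(R3) = 0.001764 S between n4,n2
  Y(R4) = 0.0007092 S between n1,n0
  Y(R5) = 0.3584 S between n3,n4
  Y(R6) = 0.04405 S between n0,n4
  Y(R7) = 0.03390 S between n3,n5
  Y(R8) = 0.03058 S between n1,n2
  Y(R9) = 0.05181 S between n1,n3
  Y(R10) = 0.001159 S between n2,n5
  Y(R11) = 0.001555 S between n4,n2
  Y(R12) = 0.006579 S between n4,n2
  Y(R13) = 0.1179 S between n1,n0
  Y(R14) = 0.0006061 S between n0,n4
  Y(R15) = 0.5525 S between n5,n4
  Y(R16) = 0.0002439 S between n1,n0
  Y(R17) = 0.001285 S between n4,n2
  Y(R18) = 0.3268 S between n2,n5
  Y(R19) = 0.004016 S between n1,n5
  Y(R20) = 0.0004545 S between n3,n1
  Itest: injects 0.322 A into n0 (from n2)
Assemble and solve the 5×5 MNA system:
  V(n1)=-1.488  V(n2)=-4.280  V(n3)=-3.076  V(n4)=-3.250  V(n5)=-3.602

R_eq = 13.29 Ω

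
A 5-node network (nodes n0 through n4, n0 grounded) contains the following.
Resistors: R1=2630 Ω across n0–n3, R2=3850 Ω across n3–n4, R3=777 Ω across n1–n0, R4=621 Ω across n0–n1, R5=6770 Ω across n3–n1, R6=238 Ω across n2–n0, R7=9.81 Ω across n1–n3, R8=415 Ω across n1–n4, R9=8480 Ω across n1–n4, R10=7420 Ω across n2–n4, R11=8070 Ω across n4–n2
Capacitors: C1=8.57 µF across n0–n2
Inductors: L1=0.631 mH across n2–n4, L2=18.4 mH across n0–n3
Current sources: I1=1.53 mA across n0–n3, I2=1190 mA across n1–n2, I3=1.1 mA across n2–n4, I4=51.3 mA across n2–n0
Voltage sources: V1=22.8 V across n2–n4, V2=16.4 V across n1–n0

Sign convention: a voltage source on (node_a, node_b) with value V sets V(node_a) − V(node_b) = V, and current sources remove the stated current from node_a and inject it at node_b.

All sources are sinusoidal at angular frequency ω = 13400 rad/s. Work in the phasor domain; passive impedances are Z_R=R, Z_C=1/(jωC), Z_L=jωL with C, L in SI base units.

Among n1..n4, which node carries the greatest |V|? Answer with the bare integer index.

4

Apply KCL at each of the 4 non-ground nodes and solve the resulting linear system.
Node n1: branches {R3, R4, I2, R5, R7, R8, R9, V2} → V_1 = 16.40+0.000j
Node n2: branches {C1, L1, I2, I3, R6, I4, R10, R11, V1} → V_2 = 0.6603-10.83j
Node n3: branches {R1, R2, I1, L2, R5, R7} → V_3 = 16.23+0.6135j
Node n4: branches {R2, L1, I3, R8, R9, R10, R11, V1} → V_4 = -22.14-10.83j
Source currents: i(V1)=-0.1144+2.666j, i(V2)=-1.352+0.03527j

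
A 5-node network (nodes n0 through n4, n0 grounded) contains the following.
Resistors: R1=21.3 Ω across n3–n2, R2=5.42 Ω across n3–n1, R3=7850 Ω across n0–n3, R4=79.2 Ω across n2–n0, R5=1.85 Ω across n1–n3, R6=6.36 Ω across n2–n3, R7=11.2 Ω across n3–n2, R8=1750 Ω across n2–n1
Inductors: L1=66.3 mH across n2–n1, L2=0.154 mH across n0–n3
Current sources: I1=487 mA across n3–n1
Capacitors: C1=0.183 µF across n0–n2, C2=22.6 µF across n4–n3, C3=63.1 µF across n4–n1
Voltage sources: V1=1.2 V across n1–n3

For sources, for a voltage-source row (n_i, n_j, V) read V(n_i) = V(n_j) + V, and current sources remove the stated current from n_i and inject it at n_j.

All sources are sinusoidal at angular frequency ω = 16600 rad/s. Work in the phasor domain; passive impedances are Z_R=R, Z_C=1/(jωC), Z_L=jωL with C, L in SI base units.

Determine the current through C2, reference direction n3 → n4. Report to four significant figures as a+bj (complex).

0.000-0.3315j A

Apply KCL at each of the 4 non-ground nodes and solve the resulting linear system.
Node n1: branches {R2, L1, I1, R5, C3, R8, V1} → V_1 = 1.200-9.660e-05j
Node n2: branches {R1, L1, R4, C1, R6, R7, R8} → V_2 = 0.002113-0.003662j
Node n3: branches {R1, R2, R3, I1, L2, R5, C2, R6, R7, V1} → V_3 = -0.0001018-9.660e-05j
Node n4: branches {C2, C3} → V_4 = 0.8834-9.660e-05j
Source currents: i(V1)=-0.3837-0.3304j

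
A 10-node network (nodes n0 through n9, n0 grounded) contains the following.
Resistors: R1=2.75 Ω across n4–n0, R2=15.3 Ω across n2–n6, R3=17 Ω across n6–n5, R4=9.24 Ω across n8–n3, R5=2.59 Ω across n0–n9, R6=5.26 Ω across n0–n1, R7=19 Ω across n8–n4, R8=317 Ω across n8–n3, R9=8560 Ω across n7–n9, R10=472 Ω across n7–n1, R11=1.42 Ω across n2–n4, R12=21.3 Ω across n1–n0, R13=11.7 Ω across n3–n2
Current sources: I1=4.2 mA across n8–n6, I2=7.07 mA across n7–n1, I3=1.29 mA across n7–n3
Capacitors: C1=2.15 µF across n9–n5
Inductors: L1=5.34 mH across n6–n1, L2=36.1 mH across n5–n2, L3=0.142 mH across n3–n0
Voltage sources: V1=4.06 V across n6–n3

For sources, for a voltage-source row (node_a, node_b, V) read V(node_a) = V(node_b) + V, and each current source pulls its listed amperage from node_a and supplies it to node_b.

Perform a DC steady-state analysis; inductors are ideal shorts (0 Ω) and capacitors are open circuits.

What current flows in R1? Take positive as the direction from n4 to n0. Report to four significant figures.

Apply KCL at each of the 9 non-ground nodes and solve the resulting linear system.
Node n1: branches {R6, I2, R10, L1, R12} → V_1 = 4.060
Node n2: branches {R2, R11, L2, R13} → V_2 = 1.084
Node n3: branches {R4, R8, I3, L3, R13, V1} → V_3 = 0.000
Node n4: branches {R1, R7, R11} → V_4 = 0.6902
Node n5: branches {R3, C1, L2} → V_5 = 1.084
Node n6: branches {R2, R3, I1, L1, V1} → V_6 = 4.060
Node n7: branches {I2, R9, I3, R10} → V_7 = 0.1081
Node n8: branches {R4, I1, R7, R8} → V_8 = 0.1959
Node n9: branches {R5, C1, R9} → V_9 = 3.270e-05
Source currents: i(L1)=0.9638, i(L2)=0.1751, i(L3)=-1.213, i(V1)=-1.329

0.2510 A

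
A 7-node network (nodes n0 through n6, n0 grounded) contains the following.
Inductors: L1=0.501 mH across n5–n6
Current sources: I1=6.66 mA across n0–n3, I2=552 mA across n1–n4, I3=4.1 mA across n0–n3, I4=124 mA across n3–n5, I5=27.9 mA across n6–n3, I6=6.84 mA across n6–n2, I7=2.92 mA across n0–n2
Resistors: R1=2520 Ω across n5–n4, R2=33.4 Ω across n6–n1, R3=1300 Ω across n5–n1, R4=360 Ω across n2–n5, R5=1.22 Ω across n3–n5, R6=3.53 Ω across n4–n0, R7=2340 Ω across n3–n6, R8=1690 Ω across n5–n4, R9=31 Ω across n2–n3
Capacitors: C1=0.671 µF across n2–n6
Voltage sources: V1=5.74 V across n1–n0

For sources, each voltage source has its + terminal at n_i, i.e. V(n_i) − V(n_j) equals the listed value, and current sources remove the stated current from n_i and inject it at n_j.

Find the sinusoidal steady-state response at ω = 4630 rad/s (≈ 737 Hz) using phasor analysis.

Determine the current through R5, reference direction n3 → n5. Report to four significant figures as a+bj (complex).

-0.07584-0.0006220j A

Element admittances at ω=4630 rad/s:
  Y(L1) = 0.000-0.4311j S between n5,n6
  I1: injects 0.00666 A into n3 (from n0)
  I2: injects 0.552 A into n4 (from n1)
  Y(R1) = 0.0003968+0.000j S between n5,n4
  Y(R2) = 0.02994+0.000j S between n6,n1
  Y(R3) = 0.0007692+0.000j S between n5,n1
  Y(R4) = 0.002778+0.000j S between n2,n5
  Y(R5) = 0.8197+0.000j S between n3,n5
  I3: injects 0.0041 A into n3 (from n0)
  Y(R6) = 0.2833+0.000j S between n4,n0
  I4: injects 0.124 A into n5 (from n3)
  I5: injects 0.0279 A into n3 (from n6)
  I6: injects 0.00684 A into n2 (from n6)
  Y(C1) = 0.000+0.003107j S between n2,n6
  Y(R7) = 0.0004274+0.000j S between n3,n6
  I7: injects 0.00292 A into n2 (from n0)
  Y(R8) = 0.0005917+0.000j S between n5,n4
  Y(R9) = 0.03226+0.000j S between n2,n3
  V1: constraint V(n1)−V(n0) = 5.74
Assemble and solve the 7×7 MNA system:
  V(n1)=5.740+0.000j  V(n2)=6.256+0.07868j  V(n3)=5.963+0.09660j  V(n4)=1.963+0.0003386j  V(n5)=6.056+0.09736j  V(n6)=6.054-0.005705j
  i(V1)=-0.5424-9.591e-05j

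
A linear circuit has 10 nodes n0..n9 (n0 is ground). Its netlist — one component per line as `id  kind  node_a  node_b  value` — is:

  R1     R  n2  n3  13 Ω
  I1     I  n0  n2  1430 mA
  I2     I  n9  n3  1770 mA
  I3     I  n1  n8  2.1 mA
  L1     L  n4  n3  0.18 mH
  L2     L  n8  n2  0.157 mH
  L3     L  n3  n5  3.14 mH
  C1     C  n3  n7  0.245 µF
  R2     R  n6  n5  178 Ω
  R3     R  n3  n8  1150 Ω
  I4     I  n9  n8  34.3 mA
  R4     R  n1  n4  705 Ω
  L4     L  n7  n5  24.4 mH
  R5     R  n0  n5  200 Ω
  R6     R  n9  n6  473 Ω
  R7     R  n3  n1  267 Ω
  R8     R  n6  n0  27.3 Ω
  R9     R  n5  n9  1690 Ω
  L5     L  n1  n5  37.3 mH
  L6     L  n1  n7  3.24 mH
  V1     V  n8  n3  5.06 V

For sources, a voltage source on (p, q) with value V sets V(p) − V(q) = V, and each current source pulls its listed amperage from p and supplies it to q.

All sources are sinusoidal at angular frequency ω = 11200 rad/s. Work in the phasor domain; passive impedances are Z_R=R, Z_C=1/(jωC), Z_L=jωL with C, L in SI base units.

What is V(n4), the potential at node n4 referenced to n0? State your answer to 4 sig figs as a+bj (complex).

Apply KCL at each of the 9 non-ground nodes and solve the resulting linear system.
Node n1: branches {I3, R4, R7, L5, L6} → V_1 = 182.2+61.94j
Node n2: branches {R1, I1, L2} → V_2 = 279.8+103.9j
Node n3: branches {R1, I2, L1, L3, C1, R3, R7, V1} → V_3 = 274.4+102.1j
Node n4: branches {L1, R4} → V_4 = 274.6+101.8j
Node n5: branches {L3, R2, L4, R5, R9, L5} → V_5 = 258.4+0.000j
Node n6: branches {R2, R6, R8} → V_6 = 3.773+0.000j
Node n7: branches {C1, L4, L6} → V_7 = 183.1+50.11j
Node n8: branches {I3, L2, R3, I4, V1} → V_8 = 279.5+102.1j
Node n9: branches {I2, I4, R6, R9} → V_9 = -607.4+0.000j
Source currents: i(V1)=1.054-0.1382j

274.6+101.8j V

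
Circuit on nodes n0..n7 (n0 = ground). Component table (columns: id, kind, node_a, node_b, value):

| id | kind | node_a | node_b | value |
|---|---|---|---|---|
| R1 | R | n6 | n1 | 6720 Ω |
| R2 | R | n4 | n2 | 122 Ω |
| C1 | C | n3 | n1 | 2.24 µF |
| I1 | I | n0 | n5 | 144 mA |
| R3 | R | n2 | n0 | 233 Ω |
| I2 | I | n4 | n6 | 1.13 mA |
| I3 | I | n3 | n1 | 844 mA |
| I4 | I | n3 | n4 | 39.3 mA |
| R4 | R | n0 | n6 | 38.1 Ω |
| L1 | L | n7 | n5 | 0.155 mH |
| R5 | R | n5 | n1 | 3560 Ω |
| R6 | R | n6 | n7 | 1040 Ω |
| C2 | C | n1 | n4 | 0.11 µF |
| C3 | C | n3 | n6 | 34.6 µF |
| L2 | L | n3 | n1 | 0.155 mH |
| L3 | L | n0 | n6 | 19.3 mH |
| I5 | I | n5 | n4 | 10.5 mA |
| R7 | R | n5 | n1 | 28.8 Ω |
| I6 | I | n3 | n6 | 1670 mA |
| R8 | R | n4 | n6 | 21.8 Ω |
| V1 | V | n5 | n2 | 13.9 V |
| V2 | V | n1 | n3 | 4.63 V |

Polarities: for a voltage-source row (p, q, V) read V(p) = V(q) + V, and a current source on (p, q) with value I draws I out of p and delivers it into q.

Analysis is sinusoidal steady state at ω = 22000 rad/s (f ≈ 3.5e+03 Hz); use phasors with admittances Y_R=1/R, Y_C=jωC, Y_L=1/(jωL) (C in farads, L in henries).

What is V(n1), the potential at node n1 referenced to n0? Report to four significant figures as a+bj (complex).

9.953+2.229j V

MNA unknowns: 7 node voltages V₁..V_7 plus 2 source currents (V1, V2)
R1: Y=0.0001488+0.000j on G[6,1]
R2: Y=0.008197+0.000j on G[4,2]
C1: Y=0.000+0.04928j on G[3,1]
I1: z[0]−=0.144, z[5]+=0.144
R3: Y=0.004292+0.000j on G[2,0]
I2: z[4]−=0.00113, z[6]+=0.00113
I3: z[3]−=0.844, z[1]+=0.844
I4: z[3]−=0.0393, z[4]+=0.0393
R4: Y=0.02625+0.000j on G[0,6]
L1: Y=0.000-0.2933j on G[7,5]
R5: Y=0.0002809+0.000j on G[5,1]
R6: Y=0.0009615+0.000j on G[6,7]
C2: Y=0.000+0.002420j on G[1,4]
C3: Y=0.000+0.7612j on G[3,6]
L2: Y=0.000-0.2933j on G[3,1]
L3: Y=0.000-0.002355j on G[0,6]
I5: z[5]−=0.0105, z[4]+=0.0105
R7: Y=0.03472+0.000j on G[5,1]
I6: z[3]−=1.67, z[6]+=1.67
R8: Y=0.04587+0.000j on G[4,6]
V1: row V5−V2=13.9, i_V1 at 5,2
V2: row V1−V3=4.63, i_V2 at 1,3
solve → V1=9.953+2.229j, V2=0.6604+1.721j, V3=5.323+2.229j, V4=5.477+0.6306j, V5=14.56+1.721j, V6=5.361+0.1995j, V7=14.57+1.691j
aux → i_V1=-0.03664+0.01633j, i_V2=1.008+1.101j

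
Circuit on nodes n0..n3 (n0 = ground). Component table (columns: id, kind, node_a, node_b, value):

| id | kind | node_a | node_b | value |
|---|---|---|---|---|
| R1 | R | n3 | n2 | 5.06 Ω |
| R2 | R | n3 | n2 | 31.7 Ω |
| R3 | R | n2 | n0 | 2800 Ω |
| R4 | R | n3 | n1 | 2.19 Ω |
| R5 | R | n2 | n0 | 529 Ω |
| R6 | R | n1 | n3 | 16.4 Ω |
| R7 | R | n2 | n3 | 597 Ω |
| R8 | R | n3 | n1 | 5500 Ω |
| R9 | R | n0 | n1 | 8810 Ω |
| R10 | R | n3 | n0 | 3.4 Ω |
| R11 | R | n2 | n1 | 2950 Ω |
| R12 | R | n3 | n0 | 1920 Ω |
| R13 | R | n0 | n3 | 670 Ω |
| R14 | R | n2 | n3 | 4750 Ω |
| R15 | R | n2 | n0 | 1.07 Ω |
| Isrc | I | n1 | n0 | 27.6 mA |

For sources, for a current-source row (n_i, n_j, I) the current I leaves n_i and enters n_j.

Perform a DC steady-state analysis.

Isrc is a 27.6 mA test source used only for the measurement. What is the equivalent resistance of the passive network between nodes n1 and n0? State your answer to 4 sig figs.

Apply KCL at each of the 3 non-ground nodes and solve the resulting linear system.
Node n1: branches {R4, R6, R8, R9, R11, Isrc} → V_1 = -0.1105
Node n2: branches {R1, R2, R3, R5, R7, R11, R14, R15} → V_2 = -0.01135
Node n3: branches {R1, R2, R4, R6, R7, R8, R10, R12, R13, R14} → V_3 = -0.05724

R_eq = 4.002 Ω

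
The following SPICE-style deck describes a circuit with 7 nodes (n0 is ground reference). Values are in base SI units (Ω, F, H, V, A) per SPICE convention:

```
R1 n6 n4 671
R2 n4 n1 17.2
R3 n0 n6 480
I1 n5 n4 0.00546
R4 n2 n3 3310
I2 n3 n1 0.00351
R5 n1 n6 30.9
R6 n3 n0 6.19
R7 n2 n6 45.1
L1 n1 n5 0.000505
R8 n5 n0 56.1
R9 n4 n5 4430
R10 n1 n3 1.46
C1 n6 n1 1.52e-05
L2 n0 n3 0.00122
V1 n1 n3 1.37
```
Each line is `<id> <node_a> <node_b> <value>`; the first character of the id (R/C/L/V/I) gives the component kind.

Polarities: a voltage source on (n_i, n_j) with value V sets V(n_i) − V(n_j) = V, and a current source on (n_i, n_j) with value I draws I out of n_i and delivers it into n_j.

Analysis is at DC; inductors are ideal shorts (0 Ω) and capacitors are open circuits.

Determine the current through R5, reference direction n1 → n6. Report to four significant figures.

MNA unknowns: 6 node voltages V₁..V_6 plus 3 source currents (L1, L2, V1)
R1: Y=0.001490 on G[6,4]
R2: Y=0.05814 on G[4,1]
R3: Y=0.002083 on G[0,6]
I1: z[5]−=0.00546, z[4]+=0.00546
R4: Y=0.0003021 on G[2,3]
I2: z[3]−=0.00351, z[1]+=0.00351
R5: Y=0.03236 on G[1,6]
R6: Y=0.1616 on G[3,0]
R7: Y=0.02217 on G[2,6]
L1: row V1−V5=0, i_L1 at 1,5
R8: Y=0.01783 on G[5,0]
R9: Y=0.0002257 on G[4,5]
R10: Y=0.6849 on G[1,3]
C1: Y=0.000 on G[6,1]
L2: row V0−V3=0, i_L2 at 0,3
V1: row V1−V3=1.37, i_V1 at 1,3
solve → V1=1.370, V2=1.266, V3=0.000, V4=1.459, V5=1.370, V6=1.284
aux → i_L1=0.02986, i_L2=0.02709, i_V1=-0.9623

0.002795 A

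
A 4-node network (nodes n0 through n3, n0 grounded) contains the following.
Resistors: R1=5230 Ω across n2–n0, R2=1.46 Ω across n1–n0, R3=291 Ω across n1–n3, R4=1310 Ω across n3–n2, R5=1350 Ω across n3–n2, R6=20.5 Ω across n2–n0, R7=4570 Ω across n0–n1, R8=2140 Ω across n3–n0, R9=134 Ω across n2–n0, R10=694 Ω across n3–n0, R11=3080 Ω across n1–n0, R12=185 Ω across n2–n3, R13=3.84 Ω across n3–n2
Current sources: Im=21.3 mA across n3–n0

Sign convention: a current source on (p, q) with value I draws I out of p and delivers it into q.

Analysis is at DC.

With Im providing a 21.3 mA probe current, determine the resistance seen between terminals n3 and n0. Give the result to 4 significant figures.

Element admittances at DC:
  Y(R1) = 0.0001912 S between n2,n0
  Y(R2) = 0.6849 S between n1,n0
  Y(R3) = 0.003436 S between n1,n3
  Y(R4) = 0.0007634 S between n3,n2
  Y(R5) = 0.0007407 S between n3,n2
  Y(R6) = 0.04878 S between n2,n0
  Y(R7) = 0.0002188 S between n0,n1
  Y(R8) = 0.0004673 S between n3,n0
  Y(R9) = 0.007463 S between n2,n0
  Y(R10) = 0.001441 S between n3,n0
  Y(R11) = 0.0003247 S between n1,n0
  Y(R12) = 0.005405 S between n2,n3
  Y(R13) = 0.2604 S between n3,n2
  Im: injects 0.0213 A into n0 (from n3)
Assemble and solve the 3×3 MNA system:
  V(n1)=-0.002046  V(n2)=-0.3387  V(n3)=-0.4102

R_eq = 19.26 Ω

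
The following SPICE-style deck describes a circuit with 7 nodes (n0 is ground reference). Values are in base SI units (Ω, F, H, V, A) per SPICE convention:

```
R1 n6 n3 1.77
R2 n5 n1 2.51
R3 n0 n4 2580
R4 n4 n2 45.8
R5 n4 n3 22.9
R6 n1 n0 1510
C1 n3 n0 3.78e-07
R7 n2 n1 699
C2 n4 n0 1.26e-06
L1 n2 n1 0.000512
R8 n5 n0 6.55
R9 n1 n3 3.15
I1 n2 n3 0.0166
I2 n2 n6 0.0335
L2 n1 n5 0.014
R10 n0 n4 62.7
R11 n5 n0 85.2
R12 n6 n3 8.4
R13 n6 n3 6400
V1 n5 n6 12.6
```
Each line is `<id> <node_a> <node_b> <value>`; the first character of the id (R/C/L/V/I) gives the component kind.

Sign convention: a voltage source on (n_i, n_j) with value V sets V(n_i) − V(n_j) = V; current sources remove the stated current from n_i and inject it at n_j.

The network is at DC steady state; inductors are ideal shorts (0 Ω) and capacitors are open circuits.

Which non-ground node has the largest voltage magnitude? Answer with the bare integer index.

MNA unknowns: 6 node voltages V₁..V_6 plus 3 source currents (L1, L2, V1)
R1: Y=0.5650 on G[6,3]
R2: Y=0.3984 on G[5,1]
R3: Y=0.0003876 on G[0,4]
R4: Y=0.02183 on G[4,2]
R5: Y=0.04367 on G[4,3]
R6: Y=0.0006623 on G[1,0]
C1: Y=0.000 on G[3,0]
R7: Y=0.001431 on G[2,1]
C2: Y=0.000 on G[4,0]
L1: row V2−V1=0, i_L1 at 2,1
R8: Y=0.1527 on G[5,0]
R9: Y=0.3175 on G[1,3]
I1: z[2]−=0.0166, z[3]+=0.0166
I2: z[2]−=0.0335, z[6]+=0.0335
L2: row V1−V5=0, i_L2 at 1,5
R10: Y=0.01595 on G[0,4]
R11: Y=0.01174 on G[5,0]
R12: Y=0.1190 on G[6,3]
R13: Y=0.0001563 on G[6,3]
V1: row V5−V6=12.6, i_V1 at 5,6
solve → V1=0.4121, V2=0.4121, V3=-8.010, V4=-4.164, V5=0.4121, V6=-12.19
aux → i_L1=-0.1500, i_L2=-2.824, i_V1=-2.892

6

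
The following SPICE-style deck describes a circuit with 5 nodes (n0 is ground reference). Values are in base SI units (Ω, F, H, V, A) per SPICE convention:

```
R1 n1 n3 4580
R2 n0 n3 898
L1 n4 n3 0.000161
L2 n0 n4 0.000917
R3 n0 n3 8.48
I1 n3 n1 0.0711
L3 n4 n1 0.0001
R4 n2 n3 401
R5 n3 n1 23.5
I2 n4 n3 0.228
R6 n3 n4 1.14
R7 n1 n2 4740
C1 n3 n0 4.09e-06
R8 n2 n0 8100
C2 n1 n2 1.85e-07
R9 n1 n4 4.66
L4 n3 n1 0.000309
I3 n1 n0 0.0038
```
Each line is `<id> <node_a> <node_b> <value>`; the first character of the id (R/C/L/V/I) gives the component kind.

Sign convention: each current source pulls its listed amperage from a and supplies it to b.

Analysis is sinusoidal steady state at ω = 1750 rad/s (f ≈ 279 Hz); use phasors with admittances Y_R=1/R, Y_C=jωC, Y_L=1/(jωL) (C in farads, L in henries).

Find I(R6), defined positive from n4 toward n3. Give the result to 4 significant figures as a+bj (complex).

-0.006022-0.02941j A

Element admittances at ω=1750 rad/s:
  Y(R1) = 0.0002183+0.000j S between n1,n3
  Y(R2) = 0.001114+0.000j S between n0,n3
  Y(L1) = 0.000-3.549j S between n4,n3
  Y(L2) = 0.000-0.6232j S between n0,n4
  Y(R3) = 0.1179+0.000j S between n0,n3
  I1: injects 0.0711 A into n1 (from n3)
  Y(L3) = 0.000-5.714j S between n4,n1
  Y(R4) = 0.002494+0.000j S between n2,n3
  Y(R5) = 0.04255+0.000j S between n3,n1
  I2: injects 0.228 A into n3 (from n4)
  Y(R6) = 0.8772+0.000j S between n3,n4
  Y(R7) = 0.0002110+0.000j S between n1,n2
  Y(C1) = 0.000+0.007157j S between n3,n0
  Y(R8) = 0.0001235+0.000j S between n2,n0
  Y(C2) = 0.000+0.0003237j S between n1,n2
  Y(R9) = 0.2146+0.000j S between n1,n4
  Y(L4) = 0.000-1.849j S between n3,n1
  I3: injects 0.0038 A into n0 (from n1)
Assemble and solve the 4×4 MNA system:
  V(n1)=0.007072+0.008988j  V(n2)=0.01254+0.02249j  V(n3)=0.01187+0.02545j  V(n4)=0.005003-0.008075j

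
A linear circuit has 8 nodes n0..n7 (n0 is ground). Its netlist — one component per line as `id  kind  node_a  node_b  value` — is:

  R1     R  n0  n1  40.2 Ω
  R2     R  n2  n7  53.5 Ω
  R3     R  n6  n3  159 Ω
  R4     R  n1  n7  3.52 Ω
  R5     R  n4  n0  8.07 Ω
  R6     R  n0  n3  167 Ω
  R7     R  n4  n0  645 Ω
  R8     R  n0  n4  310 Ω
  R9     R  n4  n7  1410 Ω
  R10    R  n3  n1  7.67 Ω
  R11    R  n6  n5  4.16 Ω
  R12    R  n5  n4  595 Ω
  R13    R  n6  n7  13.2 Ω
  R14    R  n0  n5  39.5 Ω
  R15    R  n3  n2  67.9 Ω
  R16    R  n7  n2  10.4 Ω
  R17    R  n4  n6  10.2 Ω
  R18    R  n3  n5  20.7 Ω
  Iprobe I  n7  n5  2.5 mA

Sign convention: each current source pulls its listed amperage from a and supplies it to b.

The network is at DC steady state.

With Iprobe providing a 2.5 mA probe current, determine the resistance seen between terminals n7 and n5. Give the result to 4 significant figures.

R_eq = 9.710 Ω

Apply KCL at each of the 7 non-ground nodes and solve the resulting linear system.
Node n1: branches {R1, R4, R10} → V_1 = -0.01211
Node n2: branches {R2, R15, R16} → V_2 = -0.01466
Node n3: branches {R3, R6, R10, R15, R18} → V_3 = -0.006641
Node n4: branches {R5, R7, R8, R9, R12, R17} → V_4 = 0.0009602
Node n5: branches {R11, R12, R14, R18, Iprobe} → V_5 = 0.008591
Node n6: branches {R3, R11, R13, R17} → V_6 = 0.002210
Node n7: branches {R2, R4, R9, R13, R16, Iprobe} → V_7 = -0.01568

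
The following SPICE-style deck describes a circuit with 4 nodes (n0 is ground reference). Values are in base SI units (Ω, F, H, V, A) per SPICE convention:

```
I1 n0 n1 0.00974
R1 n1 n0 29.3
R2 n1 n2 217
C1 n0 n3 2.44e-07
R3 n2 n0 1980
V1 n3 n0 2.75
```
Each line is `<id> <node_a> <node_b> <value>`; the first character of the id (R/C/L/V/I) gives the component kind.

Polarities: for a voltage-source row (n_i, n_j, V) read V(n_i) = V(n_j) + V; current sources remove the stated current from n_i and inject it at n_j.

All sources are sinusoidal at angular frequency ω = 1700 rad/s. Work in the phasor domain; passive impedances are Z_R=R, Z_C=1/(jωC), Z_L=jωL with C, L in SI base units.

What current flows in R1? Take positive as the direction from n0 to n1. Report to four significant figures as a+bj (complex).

-0.009612+0.000j A

Element admittances at ω=1700 rad/s:
  I1: injects 0.00974 A into n1 (from n0)
  Y(R1) = 0.03413+0.000j S between n1,n0
  Y(R2) = 0.004608+0.000j S between n1,n2
  Y(C1) = 0.000+0.0004148j S between n0,n3
  Y(R3) = 0.0005051+0.000j S between n2,n0
  V1: constraint V(n3)−V(n0) = 2.75
Assemble and solve the 4×4 MNA system:
  V(n1)=0.2816+0.000j  V(n2)=0.2538+0.000j  V(n3)=2.750+0.000j
  i(V1)=0.000-0.001141j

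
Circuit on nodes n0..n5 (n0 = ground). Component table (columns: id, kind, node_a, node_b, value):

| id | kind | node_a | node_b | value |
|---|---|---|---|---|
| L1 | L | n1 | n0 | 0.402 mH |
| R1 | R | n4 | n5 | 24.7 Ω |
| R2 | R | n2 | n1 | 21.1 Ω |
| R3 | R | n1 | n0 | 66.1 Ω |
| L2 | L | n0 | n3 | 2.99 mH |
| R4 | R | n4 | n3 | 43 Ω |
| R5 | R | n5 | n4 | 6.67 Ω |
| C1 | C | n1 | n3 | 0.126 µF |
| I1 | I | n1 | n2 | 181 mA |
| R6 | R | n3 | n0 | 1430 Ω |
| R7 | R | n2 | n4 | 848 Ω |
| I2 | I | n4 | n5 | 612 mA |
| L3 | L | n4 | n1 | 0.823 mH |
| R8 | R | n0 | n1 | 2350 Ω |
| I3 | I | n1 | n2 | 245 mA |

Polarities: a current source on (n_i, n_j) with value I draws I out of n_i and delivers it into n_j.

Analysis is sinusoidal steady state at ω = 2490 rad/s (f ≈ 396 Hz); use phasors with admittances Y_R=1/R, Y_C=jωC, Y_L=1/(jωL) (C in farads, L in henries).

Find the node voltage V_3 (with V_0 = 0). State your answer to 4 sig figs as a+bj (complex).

-0.003461+0.0008732j V

Element admittances at ω=2490 rad/s:
  Y(L1) = 0.000-0.9990j S between n1,n0
  Y(R1) = 0.04049+0.000j S between n4,n5
  Y(R2) = 0.04739+0.000j S between n2,n1
  Y(R3) = 0.01513+0.000j S between n1,n0
  Y(L2) = 0.000-0.1343j S between n0,n3
  Y(R4) = 0.02326+0.000j S between n4,n3
  Y(R5) = 0.1499+0.000j S between n5,n4
  Y(C1) = 0.000+0.0003137j S between n1,n3
  I1: injects 0.181 A into n2 (from n1)
  Y(R6) = 0.0006993+0.000j S between n3,n0
  Y(R7) = 0.001179+0.000j S between n2,n4
  I2: injects 0.612 A into n5 (from n4)
  Y(L3) = 0.000-0.4880j S between n4,n1
  Y(R8) = 0.0004255+0.000j S between n0,n1
  I3: injects 0.245 A into n2 (from n1)
Assemble and solve the 5×5 MNA system:
  V(n1)=0.0004640-0.0001222j  V(n2)=8.771+0.0003866j  V(n3)=-0.003461+0.0008732j  V(n4)=0.001465+0.02084j  V(n5)=3.216+0.02084j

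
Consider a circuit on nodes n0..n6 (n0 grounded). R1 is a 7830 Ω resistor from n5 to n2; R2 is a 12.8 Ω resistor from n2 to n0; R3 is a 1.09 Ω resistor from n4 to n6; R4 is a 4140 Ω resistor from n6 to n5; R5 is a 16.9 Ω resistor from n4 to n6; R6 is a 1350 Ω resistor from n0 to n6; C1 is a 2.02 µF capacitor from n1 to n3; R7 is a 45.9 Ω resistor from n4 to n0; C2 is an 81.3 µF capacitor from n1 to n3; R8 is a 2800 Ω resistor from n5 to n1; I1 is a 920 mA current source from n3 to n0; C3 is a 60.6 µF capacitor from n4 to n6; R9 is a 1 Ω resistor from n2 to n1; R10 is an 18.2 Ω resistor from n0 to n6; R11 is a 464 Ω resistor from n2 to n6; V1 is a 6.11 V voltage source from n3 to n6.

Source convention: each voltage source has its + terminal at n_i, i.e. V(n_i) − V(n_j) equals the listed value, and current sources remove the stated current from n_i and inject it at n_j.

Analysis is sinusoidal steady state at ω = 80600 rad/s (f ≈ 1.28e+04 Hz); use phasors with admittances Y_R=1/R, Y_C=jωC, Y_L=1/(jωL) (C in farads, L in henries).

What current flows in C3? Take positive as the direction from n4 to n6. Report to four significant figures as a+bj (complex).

0.1900+0.03841j A

Element admittances at ω=80600 rad/s:
  Y(R1) = 0.0001277+0.000j S between n5,n2
  Y(R2) = 0.07812+0.000j S between n2,n0
  Y(R3) = 0.9174+0.000j S between n4,n6
  Y(R4) = 0.0002415+0.000j S between n6,n5
  Y(R5) = 0.05917+0.000j S between n4,n6
  Y(R6) = 0.0007407+0.000j S between n0,n6
  Y(C1) = 0.000+0.1628j S between n1,n3
  Y(R7) = 0.02179+0.000j S between n4,n0
  Y(C2) = 0.000+6.553j S between n1,n3
  Y(R8) = 0.0003571+0.000j S between n5,n1
  I1: injects 0.92 A into n0 (from n3)
  Y(C3) = 0.000+4.884j S between n4,n6
  Y(R9) = 1.000+0.000j S between n2,n1
  Y(R10) = 0.05495+0.000j S between n0,n6
  Y(R11) = 0.002155+0.000j S between n2,n6
  V1: constraint V(n3)−V(n6) = 6.11
Assemble and solve the 7×7 MNA system:
  V(n1)=-2.973-0.009909j  V(n2)=-2.771-0.009131j  V(n3)=-2.973+0.02015j  V(n4)=-9.076-0.01876j  V(n5)=-4.969+0.0002231j  V(n6)=-9.083+0.02015j
  i(V1)=-0.7181+0.0007813j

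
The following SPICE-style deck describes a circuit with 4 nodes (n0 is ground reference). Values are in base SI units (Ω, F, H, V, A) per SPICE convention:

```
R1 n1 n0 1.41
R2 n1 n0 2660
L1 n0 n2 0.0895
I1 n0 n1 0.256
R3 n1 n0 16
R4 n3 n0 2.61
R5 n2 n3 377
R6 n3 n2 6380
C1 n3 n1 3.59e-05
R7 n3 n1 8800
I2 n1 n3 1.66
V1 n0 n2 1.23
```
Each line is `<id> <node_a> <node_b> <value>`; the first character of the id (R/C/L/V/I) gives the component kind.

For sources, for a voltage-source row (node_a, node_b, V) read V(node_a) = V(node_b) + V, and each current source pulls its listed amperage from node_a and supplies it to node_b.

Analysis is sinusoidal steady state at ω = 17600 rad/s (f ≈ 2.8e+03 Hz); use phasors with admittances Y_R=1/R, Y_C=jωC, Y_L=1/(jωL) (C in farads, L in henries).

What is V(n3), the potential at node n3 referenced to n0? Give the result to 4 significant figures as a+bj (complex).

Element admittances at ω=17600 rad/s:
  Y(R1) = 0.7092+0.000j S between n1,n0
  Y(R2) = 0.0003759+0.000j S between n1,n0
  Y(L1) = 0.000-0.0006348j S between n0,n2
  I1: injects 0.256 A into n1 (from n0)
  Y(R3) = 0.06250+0.000j S between n1,n0
  Y(R4) = 0.3831+0.000j S between n3,n0
  Y(R5) = 0.002653+0.000j S between n2,n3
  Y(R6) = 0.0001567+0.000j S between n3,n2
  Y(C1) = 0.000+0.6318j S between n3,n1
  Y(R7) = 0.0001136+0.000j S between n3,n1
  I2: injects 1.66 A into n3 (from n1)
  V1: constraint V(n0)−V(n2) = 1.23
Assemble and solve the 4×4 MNA system:
  V(n1)=-0.07173+0.7113j  V(n2)=-1.230+0.000j  V(n3)=0.7978-1.423j
  i(V1)=-0.005697+0.004778j

0.7978-1.423j V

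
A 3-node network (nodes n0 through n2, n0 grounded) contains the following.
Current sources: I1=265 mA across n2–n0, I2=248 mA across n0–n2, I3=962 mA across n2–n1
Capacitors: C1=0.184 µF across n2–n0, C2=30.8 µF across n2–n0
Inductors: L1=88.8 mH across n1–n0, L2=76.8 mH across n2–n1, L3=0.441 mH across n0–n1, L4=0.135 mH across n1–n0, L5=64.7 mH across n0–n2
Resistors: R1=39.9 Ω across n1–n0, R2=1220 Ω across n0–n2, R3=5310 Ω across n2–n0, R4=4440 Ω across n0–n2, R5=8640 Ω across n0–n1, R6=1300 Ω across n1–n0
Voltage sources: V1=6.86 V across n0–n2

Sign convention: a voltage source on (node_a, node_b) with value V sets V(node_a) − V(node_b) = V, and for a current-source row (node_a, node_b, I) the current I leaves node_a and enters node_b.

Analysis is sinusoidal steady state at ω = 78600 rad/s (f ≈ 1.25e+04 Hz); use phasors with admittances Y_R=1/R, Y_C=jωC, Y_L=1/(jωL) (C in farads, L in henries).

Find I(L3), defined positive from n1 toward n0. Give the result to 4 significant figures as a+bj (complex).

0.2154-0.04503j A

Element admittances at ω=78600 rad/s:
  I1: injects 0.265 A into n0 (from n2)
  Y(C1) = 0.000+0.01446j S between n2,n0
  Y(C2) = 0.000+2.421j S between n2,n0
  Y(L1) = 0.000-0.0001433j S between n1,n0
  Y(L2) = 0.000-0.0001657j S between n2,n1
  Y(L3) = 0.000-0.02885j S between n0,n1
  Y(R1) = 0.02506+0.000j S between n1,n0
  I2: injects 0.248 A into n2 (from n0)
  I3: injects 0.962 A into n1 (from n2)
  Y(R2) = 0.0008197+0.000j S between n0,n2
  Y(R3) = 0.0001883+0.000j S between n2,n0
  Y(R4) = 0.0002252+0.000j S between n0,n2
  Y(R5) = 0.0001157+0.000j S between n0,n1
  Y(L4) = 0.000-0.09424j S between n1,n0
  Y(R6) = 0.0007692+0.000j S between n1,n0
  Y(L5) = 0.000-0.0001966j S between n0,n2
  V1: constraint V(n0)−V(n2) = 6.86
Assemble and solve the 3×3 MNA system:
  V(n1)=1.561+7.468j  V(n2)=-6.860+0.000j
  i(V1)=0.9693-16.70j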